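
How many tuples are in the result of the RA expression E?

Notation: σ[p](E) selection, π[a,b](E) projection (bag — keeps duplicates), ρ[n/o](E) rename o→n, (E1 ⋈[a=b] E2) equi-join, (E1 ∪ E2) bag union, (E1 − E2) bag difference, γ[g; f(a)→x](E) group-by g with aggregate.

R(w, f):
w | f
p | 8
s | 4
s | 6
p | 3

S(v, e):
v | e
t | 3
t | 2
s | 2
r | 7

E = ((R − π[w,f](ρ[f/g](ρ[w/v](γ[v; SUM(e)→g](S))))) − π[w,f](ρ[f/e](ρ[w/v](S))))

Subexpression sizes:
  R → 4
  S → 4
  γ[v; SUM(e)→g](S) → 3
  ρ[w/v](γ[v; SUM(e)→g](S)) → 3
  ρ[f/g](ρ[w/v](γ[v; SUM(e)→g](S))) → 3
  π[w,f](ρ[f/g](ρ[w/v](γ[v; SUM(e)→g](S)))) → 3
  (R − π[w,f](ρ[f/g](ρ[w/v](γ[v; SUM(e)→g](S))))) → 4
  S → 4
  ρ[w/v](S) → 4
  ρ[f/e](ρ[w/v](S)) → 4
  π[w,f](ρ[f/e](ρ[w/v](S))) → 4
  ((R − π[w,f](ρ[f/g](ρ[w/v](γ[v; SUM(e)→g](S))))) − π[w,f](ρ[f/e](ρ[w/v](S)))) → 4

|E| = 4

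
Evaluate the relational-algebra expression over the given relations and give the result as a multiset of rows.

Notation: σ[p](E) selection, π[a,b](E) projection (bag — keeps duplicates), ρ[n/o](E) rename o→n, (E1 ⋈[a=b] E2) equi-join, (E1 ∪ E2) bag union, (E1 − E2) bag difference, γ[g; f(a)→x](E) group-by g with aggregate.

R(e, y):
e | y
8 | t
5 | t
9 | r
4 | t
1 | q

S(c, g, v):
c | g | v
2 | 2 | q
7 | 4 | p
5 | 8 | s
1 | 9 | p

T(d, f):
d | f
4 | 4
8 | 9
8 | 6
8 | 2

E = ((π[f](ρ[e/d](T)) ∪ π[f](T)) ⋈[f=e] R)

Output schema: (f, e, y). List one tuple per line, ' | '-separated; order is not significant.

Row counts bottom-up:
  T → 4
  ρ[e/d](T) → 4
  π[f](ρ[e/d](T)) → 4
  T → 4
  π[f](T) → 4
  (π[f](ρ[e/d](T)) ∪ π[f](T)) → 8
  R → 5
  ((π[f](ρ[e/d](T)) ∪ π[f](T)) ⋈[f=e] R) → 4

== RESULT ==
f | e | y
4 | 4 | t
4 | 4 | t
9 | 9 | r
9 | 9 | r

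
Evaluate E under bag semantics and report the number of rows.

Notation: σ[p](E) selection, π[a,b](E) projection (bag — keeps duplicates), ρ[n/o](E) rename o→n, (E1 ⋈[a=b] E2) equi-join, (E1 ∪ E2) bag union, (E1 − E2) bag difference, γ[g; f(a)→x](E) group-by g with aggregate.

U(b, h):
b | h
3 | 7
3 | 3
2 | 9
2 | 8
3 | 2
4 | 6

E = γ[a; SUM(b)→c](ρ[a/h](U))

Subexpression sizes:
  U → 6
  ρ[a/h](U) → 6
  γ[a; SUM(b)→c](ρ[a/h](U)) → 6

|E| = 6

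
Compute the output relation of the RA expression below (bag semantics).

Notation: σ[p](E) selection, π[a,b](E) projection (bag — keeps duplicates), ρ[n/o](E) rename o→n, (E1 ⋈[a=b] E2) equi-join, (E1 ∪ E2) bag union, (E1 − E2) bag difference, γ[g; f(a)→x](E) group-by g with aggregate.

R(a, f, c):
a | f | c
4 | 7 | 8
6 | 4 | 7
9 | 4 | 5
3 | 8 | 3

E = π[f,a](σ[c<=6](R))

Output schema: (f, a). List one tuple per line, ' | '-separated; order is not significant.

Row counts bottom-up:
  R → 4
  σ[c<=6](R) → 2
  π[f,a](σ[c<=6](R)) → 2

== RESULT ==
f | a
4 | 9
8 | 3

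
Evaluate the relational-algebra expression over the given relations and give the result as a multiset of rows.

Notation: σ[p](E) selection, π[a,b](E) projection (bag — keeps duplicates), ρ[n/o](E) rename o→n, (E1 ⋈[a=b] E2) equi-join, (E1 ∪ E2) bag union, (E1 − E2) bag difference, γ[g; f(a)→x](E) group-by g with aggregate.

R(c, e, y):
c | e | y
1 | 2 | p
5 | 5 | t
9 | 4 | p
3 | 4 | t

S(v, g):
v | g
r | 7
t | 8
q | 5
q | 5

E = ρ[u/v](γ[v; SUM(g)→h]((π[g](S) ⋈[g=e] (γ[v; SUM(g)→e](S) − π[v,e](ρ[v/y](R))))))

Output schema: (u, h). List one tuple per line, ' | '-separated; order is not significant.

Row counts bottom-up:
  S → 4
  π[g](S) → 4
  S → 4
  γ[v; SUM(g)→e](S) → 3
  R → 4
  ρ[v/y](R) → 4
  π[v,e](ρ[v/y](R)) → 4
  (γ[v; SUM(g)→e](S) − π[v,e](ρ[v/y](R))) → 3
  (π[g](S) ⋈[g=e] (γ[v; SUM(g)→e](S) − π[v,e](ρ[v/y](R)))) → 2
  γ[v; SUM(g)→h]((π[g](S) ⋈[g=e] (γ[v; SUM(g)→e](S) − π[v,e](ρ[v/y](R))))) → 2
  ρ[u/v](γ[v; SUM(g)→h]((π[g](S) ⋈[g=e] (γ[v; SUM(g)→e](S) − π[v,e](ρ[v/y](R)))))) → 2

== RESULT ==
u | h
r | 7
t | 8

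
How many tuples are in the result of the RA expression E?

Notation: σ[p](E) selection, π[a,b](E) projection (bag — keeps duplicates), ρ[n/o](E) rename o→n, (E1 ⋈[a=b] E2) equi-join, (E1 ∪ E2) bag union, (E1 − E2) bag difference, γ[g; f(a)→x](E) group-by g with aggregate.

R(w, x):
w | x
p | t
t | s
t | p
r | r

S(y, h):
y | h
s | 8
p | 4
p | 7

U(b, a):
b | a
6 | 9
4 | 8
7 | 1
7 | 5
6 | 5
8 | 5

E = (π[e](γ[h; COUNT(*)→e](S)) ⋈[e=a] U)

Subexpression sizes:
  S → 3
  γ[h; COUNT(*)→e](S) → 3
  π[e](γ[h; COUNT(*)→e](S)) → 3
  U → 6
  (π[e](γ[h; COUNT(*)→e](S)) ⋈[e=a] U) → 3

|E| = 3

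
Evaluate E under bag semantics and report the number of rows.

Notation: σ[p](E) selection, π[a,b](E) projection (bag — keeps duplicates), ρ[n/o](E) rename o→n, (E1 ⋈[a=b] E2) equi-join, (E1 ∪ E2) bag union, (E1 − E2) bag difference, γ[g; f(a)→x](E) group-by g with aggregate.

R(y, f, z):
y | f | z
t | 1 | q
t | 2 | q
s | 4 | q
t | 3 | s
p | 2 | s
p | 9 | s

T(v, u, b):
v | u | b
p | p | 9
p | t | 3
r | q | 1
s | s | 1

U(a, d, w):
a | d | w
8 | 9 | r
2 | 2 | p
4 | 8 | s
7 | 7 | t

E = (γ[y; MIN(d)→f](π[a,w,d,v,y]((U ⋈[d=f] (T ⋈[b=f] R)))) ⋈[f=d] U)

Subexpression sizes:
  U → 4
  T → 4
  R → 6
  (T ⋈[b=f] R) → 4
  (U ⋈[d=f] (T ⋈[b=f] R)) → 1
  π[a,w,d,v,y]((U ⋈[d=f] (T ⋈[b=f] R))) → 1
  γ[y; MIN(d)→f](π[a,w,d,v,y]((U ⋈[d=f] (T ⋈[b=f] R)))) → 1
  U → 4
  (γ[y; MIN(d)→f](π[a,w,d,v,y]((U ⋈[d=f] (T ⋈[b=f] R)))) ⋈[f=d] U) → 1

|E| = 1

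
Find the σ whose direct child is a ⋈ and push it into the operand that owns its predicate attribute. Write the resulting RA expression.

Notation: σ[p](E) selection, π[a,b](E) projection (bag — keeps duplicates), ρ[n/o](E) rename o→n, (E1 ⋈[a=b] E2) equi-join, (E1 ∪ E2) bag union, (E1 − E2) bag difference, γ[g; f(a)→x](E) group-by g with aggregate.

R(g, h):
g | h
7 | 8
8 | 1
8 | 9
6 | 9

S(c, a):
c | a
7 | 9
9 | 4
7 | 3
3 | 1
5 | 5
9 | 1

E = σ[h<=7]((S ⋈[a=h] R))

σ filters on h, owned by the right side.
E' = (S ⋈[a=h] σ[h<=7](R))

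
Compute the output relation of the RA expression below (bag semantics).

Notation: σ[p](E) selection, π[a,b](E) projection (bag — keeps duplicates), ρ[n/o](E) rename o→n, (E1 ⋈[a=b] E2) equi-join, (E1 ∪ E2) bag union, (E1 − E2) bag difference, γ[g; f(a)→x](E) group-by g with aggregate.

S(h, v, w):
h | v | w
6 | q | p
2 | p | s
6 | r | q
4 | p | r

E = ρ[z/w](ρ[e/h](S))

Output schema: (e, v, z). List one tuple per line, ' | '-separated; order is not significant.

Subexpression sizes:
  S → 4
  ρ[e/h](S) → 4
  ρ[z/w](ρ[e/h](S)) → 4

== RESULT ==
e | v | z
2 | p | s
4 | p | r
6 | q | p
6 | r | q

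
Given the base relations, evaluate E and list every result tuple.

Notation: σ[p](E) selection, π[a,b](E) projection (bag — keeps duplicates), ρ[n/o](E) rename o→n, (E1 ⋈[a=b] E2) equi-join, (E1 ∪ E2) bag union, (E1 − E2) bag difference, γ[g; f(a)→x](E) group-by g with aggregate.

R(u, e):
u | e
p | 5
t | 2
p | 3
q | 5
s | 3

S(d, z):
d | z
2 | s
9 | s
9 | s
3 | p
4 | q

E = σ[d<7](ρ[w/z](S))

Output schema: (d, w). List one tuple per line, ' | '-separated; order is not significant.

Stepwise |·|:
  S → 5
  ρ[w/z](S) → 5
  σ[d<7](ρ[w/z](S)) → 3

== RESULT ==
d | w
2 | s
3 | p
4 | q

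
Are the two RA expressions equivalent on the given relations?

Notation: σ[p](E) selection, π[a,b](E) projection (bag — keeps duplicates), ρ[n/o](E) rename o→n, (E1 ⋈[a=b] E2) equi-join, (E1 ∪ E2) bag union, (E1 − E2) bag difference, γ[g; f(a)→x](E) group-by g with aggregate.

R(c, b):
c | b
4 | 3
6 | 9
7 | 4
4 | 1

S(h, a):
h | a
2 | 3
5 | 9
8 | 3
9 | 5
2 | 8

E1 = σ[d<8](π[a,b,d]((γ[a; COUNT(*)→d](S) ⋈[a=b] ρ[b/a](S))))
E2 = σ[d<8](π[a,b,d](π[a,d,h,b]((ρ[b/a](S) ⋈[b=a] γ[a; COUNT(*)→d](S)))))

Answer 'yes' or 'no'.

E1 per-node cardinality:
  S → 5
  γ[a; COUNT(*)→d](S) → 4
  S → 5
  ρ[b/a](S) → 5
  (γ[a; COUNT(*)→d](S) ⋈[a=b] ρ[b/a](S)) → 5
  π[a,b,d]((γ[a; COUNT(*)→d](S) ⋈[a=b] ρ[b/a](S))) → 5
  σ[d<8](π[a,b,d]((γ[a; COUNT(*)→d](S) ⋈[a=b] ρ[b/a](S)))) → 5
E2 per-node cardinality:
  S → 5
  ρ[b/a](S) → 5
  S → 5
  γ[a; COUNT(*)→d](S) → 4
  (ρ[b/a](S) ⋈[b=a] γ[a; COUNT(*)→d](S)) → 5
  π[a,d,h,b]((ρ[b/a](S) ⋈[b=a] γ[a; COUNT(*)→d](S))) → 5
  π[a,b,d](π[a,d,h,b]((ρ[b/a](S) ⋈[b=a] γ[a; COUNT(*)→d](S)))) → 5
  σ[d<8](π[a,b,d](π[a,d,h,b]((ρ[b/a](S) ⋈[b=a] γ[a; COUNT(*)→d](S))))) → 5

E1 and E2 produce the same multiset:
a | b | d
3 | 3 | 2
3 | 3 | 2
5 | 5 | 1
8 | 8 | 1
9 | 9 | 1

yes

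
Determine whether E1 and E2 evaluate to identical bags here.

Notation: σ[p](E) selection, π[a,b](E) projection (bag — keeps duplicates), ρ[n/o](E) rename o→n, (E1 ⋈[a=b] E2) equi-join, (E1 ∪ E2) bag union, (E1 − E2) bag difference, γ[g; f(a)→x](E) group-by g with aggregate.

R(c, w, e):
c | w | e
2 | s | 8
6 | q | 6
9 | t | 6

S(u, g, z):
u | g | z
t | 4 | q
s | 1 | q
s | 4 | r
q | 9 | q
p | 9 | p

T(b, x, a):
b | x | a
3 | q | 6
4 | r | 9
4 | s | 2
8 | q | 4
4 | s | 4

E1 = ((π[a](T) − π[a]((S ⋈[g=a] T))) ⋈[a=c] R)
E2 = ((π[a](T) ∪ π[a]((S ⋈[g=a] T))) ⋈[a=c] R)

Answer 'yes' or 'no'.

E1 stepwise |·|:
  T → 5
  π[a](T) → 5
  S → 5
  T → 5
  (S ⋈[g=a] T) → 6
  π[a]((S ⋈[g=a] T)) → 6
  (π[a](T) − π[a]((S ⋈[g=a] T))) → 2
  R → 3
  ((π[a](T) − π[a]((S ⋈[g=a] T))) ⋈[a=c] R) → 2
E2 stepwise |·|:
  T → 5
  π[a](T) → 5
  S → 5
  T → 5
  (S ⋈[g=a] T) → 6
  π[a]((S ⋈[g=a] T)) → 6
  (π[a](T) ∪ π[a]((S ⋈[g=a] T))) → 11
  R → 3
  ((π[a](T) ∪ π[a]((S ⋈[g=a] T))) ⋈[a=c] R) → 5

E1 result:
a | c | w | e
2 | 2 | s | 8
6 | 6 | q | 6
E2 result:
a | c | w | e
2 | 2 | s | 8
6 | 6 | q | 6
9 | 9 | t | 6
9 | 9 | t | 6
9 | 9 | t | 6
Witness: (9, 9, 't', 6) appears 0× in E1 but 3× in E2.

no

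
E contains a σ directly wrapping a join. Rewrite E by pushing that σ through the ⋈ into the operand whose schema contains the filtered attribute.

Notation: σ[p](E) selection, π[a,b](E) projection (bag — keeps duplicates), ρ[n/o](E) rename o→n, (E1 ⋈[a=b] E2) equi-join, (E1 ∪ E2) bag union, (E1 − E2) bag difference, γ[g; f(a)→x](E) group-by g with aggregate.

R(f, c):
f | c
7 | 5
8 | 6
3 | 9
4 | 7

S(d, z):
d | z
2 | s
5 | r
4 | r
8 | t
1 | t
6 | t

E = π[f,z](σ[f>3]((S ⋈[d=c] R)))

σ filters on f, owned by the right side.
E' = π[f,z]((S ⋈[d=c] σ[f>3](R)))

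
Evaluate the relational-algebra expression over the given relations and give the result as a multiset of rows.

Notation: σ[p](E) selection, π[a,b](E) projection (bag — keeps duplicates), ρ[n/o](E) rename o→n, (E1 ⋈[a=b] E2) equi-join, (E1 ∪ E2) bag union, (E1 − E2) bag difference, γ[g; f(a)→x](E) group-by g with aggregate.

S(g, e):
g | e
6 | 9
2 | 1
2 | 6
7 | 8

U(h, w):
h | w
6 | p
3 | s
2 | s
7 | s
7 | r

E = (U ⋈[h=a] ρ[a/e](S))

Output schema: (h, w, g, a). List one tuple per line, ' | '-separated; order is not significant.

Per-node cardinality:
  U → 5
  S → 4
  ρ[a/e](S) → 4
  (U ⋈[h=a] ρ[a/e](S)) → 1

== RESULT ==
h | w | g | a
6 | p | 2 | 6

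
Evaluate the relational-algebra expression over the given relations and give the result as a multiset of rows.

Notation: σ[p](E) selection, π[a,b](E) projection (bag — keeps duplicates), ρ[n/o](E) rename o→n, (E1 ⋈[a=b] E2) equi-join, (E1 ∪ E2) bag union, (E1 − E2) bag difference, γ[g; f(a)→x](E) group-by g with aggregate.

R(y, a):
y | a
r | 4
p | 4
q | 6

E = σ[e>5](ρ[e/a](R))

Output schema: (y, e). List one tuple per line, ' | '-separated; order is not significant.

Per-node cardinality:
  R → 3
  ρ[e/a](R) → 3
  σ[e>5](ρ[e/a](R)) → 1

== RESULT ==
y | e
q | 6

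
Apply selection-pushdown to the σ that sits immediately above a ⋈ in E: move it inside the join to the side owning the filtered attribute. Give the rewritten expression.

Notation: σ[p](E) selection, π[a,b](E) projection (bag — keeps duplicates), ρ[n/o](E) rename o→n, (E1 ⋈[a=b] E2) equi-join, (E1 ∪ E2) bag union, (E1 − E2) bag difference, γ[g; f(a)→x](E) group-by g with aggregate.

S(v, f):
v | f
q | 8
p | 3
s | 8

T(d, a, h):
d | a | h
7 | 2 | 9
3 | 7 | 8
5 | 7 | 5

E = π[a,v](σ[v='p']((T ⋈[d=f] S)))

σ filters on v, owned by the right side.
E' = π[a,v]((T ⋈[d=f] σ[v='p'](S)))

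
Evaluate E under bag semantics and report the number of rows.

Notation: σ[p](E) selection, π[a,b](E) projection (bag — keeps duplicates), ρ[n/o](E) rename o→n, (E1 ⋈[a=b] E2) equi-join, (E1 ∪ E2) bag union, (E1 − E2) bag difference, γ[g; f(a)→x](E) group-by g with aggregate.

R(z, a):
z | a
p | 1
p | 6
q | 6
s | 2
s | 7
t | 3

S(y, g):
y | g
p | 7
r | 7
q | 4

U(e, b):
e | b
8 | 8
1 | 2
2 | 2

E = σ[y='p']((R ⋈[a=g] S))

Row counts bottom-up:
  R → 6
  S → 3
  (R ⋈[a=g] S) → 2
  σ[y='p']((R ⋈[a=g] S)) → 1

|E| = 1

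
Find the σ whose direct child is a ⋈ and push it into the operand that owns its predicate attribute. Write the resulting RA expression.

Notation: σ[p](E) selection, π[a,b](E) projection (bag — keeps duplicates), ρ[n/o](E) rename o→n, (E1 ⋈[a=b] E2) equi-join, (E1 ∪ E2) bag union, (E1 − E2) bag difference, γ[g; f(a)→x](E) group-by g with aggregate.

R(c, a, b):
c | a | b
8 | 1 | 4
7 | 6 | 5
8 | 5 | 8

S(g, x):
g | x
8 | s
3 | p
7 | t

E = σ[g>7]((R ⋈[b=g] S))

σ filters on g, owned by the right side.
E' = (R ⋈[b=g] σ[g>7](S))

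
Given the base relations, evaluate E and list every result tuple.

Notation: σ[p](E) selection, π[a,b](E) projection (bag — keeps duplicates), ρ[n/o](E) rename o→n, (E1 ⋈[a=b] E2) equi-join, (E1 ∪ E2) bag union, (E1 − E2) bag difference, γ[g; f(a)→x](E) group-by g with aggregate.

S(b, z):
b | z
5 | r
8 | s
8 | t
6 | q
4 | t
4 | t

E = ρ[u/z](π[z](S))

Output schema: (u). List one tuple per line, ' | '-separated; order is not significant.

Per-node cardinality:
  S → 6
  π[z](S) → 6
  ρ[u/z](π[z](S)) → 6

== RESULT ==
u
q
r
s
t
t
t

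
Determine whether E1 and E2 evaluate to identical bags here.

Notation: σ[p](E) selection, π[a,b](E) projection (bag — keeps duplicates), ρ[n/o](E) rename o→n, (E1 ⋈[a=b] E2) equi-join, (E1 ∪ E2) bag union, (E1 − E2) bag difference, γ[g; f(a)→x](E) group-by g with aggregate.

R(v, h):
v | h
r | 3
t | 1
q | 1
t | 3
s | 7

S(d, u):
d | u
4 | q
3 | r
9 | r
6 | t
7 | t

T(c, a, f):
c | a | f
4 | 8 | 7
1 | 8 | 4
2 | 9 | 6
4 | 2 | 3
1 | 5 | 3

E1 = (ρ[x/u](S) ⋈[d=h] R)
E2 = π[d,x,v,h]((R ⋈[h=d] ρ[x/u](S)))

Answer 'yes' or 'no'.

E1 subexpression sizes:
  S → 5
  ρ[x/u](S) → 5
  R → 5
  (ρ[x/u](S) ⋈[d=h] R) → 3
E2 subexpression sizes:
  R → 5
  S → 5
  ρ[x/u](S) → 5
  (R ⋈[h=d] ρ[x/u](S)) → 3
  π[d,x,v,h]((R ⋈[h=d] ρ[x/u](S))) → 3

E1 and E2 produce the same multiset:
d | x | v | h
3 | r | r | 3
3 | r | t | 3
7 | t | s | 7

yes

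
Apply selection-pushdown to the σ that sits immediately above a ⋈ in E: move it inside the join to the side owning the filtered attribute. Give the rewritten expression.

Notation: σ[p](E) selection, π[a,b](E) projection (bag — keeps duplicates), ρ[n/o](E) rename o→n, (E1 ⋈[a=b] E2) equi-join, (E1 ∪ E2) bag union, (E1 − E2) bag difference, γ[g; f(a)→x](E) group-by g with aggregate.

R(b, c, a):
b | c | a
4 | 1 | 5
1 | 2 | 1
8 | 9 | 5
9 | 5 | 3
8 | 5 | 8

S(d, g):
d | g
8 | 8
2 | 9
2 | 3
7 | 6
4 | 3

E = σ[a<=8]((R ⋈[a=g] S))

σ filters on a, owned by the left side.
E' = (σ[a<=8](R) ⋈[a=g] S)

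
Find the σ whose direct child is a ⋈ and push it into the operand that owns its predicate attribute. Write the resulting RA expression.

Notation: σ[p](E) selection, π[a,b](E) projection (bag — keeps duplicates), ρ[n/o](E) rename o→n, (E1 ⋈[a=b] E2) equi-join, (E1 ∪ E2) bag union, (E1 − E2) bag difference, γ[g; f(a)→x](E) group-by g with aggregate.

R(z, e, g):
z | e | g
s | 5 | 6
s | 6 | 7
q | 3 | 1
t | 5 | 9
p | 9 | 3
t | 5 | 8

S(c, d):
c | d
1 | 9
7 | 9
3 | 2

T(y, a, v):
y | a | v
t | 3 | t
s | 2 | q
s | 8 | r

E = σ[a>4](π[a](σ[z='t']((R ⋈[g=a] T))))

σ filters on z, owned by the left side.
E' = σ[a>4](π[a]((σ[z='t'](R) ⋈[g=a] T)))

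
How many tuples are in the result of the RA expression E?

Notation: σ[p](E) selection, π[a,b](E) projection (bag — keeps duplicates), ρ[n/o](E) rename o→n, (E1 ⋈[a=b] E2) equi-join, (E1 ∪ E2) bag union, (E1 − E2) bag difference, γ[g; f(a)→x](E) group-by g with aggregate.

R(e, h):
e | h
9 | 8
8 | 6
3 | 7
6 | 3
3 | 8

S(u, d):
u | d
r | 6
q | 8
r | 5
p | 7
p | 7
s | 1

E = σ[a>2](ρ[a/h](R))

Stepwise |·|:
  R → 5
  ρ[a/h](R) → 5
  σ[a>2](ρ[a/h](R)) → 5

|E| = 5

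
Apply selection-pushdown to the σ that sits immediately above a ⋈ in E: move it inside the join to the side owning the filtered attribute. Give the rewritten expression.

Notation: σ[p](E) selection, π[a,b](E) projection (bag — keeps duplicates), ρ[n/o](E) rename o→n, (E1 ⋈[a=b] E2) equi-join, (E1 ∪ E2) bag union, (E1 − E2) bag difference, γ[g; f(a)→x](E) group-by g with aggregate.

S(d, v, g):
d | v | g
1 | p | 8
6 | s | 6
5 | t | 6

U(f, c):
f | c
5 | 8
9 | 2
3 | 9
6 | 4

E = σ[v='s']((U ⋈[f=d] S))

σ filters on v, owned by the right side.
E' = (U ⋈[f=d] σ[v='s'](S))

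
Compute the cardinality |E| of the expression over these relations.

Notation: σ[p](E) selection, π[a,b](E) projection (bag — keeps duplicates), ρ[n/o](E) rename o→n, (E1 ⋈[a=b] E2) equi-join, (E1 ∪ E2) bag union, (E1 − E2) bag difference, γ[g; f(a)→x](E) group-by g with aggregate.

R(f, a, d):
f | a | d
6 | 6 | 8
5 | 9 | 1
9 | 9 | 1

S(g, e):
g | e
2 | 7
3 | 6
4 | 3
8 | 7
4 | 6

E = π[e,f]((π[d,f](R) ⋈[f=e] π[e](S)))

Per-node cardinality:
  R → 3
  π[d,f](R) → 3
  S → 5
  π[e](S) → 5
  (π[d,f](R) ⋈[f=e] π[e](S)) → 2
  π[e,f]((π[d,f](R) ⋈[f=e] π[e](S))) → 2

|E| = 2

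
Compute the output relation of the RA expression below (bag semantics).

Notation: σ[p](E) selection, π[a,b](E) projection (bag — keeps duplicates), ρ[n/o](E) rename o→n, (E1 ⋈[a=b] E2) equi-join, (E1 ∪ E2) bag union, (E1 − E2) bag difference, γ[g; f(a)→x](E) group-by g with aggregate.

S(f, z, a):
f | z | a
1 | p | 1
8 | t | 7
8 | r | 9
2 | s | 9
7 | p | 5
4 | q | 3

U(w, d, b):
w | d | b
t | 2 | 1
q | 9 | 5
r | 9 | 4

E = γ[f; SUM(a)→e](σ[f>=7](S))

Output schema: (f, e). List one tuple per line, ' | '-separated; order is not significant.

Subexpression sizes:
  S → 6
  σ[f>=7](S) → 3
  γ[f; SUM(a)→e](σ[f>=7](S)) → 2

== RESULT ==
f | e
7 | 5
8 | 16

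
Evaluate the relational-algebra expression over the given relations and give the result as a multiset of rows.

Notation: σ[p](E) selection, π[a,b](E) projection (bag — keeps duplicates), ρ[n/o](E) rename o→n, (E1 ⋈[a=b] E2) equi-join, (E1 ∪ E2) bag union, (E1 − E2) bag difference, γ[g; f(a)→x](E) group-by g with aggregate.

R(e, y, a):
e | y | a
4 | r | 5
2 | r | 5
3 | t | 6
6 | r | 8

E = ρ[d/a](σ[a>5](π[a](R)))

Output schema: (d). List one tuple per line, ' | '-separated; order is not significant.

Per-node cardinality:
  R → 4
  π[a](R) → 4
  σ[a>5](π[a](R)) → 2
  ρ[d/a](σ[a>5](π[a](R))) → 2

== RESULT ==
d
6
8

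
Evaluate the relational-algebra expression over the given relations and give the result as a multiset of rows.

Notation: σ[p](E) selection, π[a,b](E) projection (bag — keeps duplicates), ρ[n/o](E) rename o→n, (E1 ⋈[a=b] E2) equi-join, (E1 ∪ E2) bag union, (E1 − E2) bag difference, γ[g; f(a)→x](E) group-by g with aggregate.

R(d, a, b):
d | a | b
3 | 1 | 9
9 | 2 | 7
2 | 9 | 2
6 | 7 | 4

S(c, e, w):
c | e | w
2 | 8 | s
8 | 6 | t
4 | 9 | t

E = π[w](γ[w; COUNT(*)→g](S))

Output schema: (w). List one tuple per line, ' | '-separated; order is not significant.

Row counts bottom-up:
  S → 3
  γ[w; COUNT(*)→g](S) → 2
  π[w](γ[w; COUNT(*)→g](S)) → 2

== RESULT ==
w
s
t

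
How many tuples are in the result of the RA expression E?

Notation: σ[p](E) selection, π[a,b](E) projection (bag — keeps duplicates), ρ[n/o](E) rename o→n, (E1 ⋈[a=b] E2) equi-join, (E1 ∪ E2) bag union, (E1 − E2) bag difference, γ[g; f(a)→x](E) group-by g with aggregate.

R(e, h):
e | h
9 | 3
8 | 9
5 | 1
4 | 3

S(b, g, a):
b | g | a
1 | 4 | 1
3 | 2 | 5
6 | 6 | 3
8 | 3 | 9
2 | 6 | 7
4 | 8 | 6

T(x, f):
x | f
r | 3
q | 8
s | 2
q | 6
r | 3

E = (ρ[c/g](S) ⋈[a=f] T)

Stepwise |·|:
  S → 6
  ρ[c/g](S) → 6
  T → 5
  (ρ[c/g](S) ⋈[a=f] T) → 3

|E| = 3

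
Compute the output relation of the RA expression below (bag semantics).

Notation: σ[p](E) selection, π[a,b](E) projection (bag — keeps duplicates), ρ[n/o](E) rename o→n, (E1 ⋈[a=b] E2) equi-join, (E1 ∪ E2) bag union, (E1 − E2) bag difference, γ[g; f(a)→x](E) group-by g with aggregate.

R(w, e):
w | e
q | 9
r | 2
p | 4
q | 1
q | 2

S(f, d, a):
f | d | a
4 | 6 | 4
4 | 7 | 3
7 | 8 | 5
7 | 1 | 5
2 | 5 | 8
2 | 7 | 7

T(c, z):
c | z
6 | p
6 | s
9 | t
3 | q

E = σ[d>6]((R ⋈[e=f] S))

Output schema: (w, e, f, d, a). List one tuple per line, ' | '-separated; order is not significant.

Row counts bottom-up:
  R → 5
  S → 6
  (R ⋈[e=f] S) → 6
  σ[d>6]((R ⋈[e=f] S)) → 3

== RESULT ==
w | e | f | d | a
p | 4 | 4 | 7 | 3
q | 2 | 2 | 7 | 7
r | 2 | 2 | 7 | 7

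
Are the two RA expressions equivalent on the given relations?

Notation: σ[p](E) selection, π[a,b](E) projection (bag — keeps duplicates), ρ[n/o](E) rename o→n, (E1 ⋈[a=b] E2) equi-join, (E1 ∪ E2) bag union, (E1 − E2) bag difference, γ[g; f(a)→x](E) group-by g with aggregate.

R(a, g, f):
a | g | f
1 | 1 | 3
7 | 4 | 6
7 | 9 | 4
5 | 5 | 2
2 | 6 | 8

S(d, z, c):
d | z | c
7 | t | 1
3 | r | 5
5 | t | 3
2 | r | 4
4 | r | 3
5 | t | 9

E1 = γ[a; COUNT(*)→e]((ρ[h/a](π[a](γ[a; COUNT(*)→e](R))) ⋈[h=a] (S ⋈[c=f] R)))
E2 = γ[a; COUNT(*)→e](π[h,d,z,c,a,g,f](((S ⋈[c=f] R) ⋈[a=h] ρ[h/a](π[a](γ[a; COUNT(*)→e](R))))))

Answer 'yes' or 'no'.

E1 row counts bottom-up:
  R → 5
  γ[a; COUNT(*)→e](R) → 4
  π[a](γ[a; COUNT(*)→e](R)) → 4
  ρ[h/a](π[a](γ[a; COUNT(*)→e](R))) → 4
  S → 6
  R → 5
  (S ⋈[c=f] R) → 3
  (ρ[h/a](π[a](γ[a; COUNT(*)→e](R))) ⋈[h=a] (S ⋈[c=f] R)) → 3
  γ[a; COUNT(*)→e]((ρ[h/a](π[a](γ[a; COUNT(*)→e](R))) ⋈[h=a] (S ⋈[c=f] R))) → 2
E2 row counts bottom-up:
  S → 6
  R → 5
  (S ⋈[c=f] R) → 3
  R → 5
  γ[a; COUNT(*)→e](R) → 4
  π[a](γ[a; COUNT(*)→e](R)) → 4
  ρ[h/a](π[a](γ[a; COUNT(*)→e](R))) → 4
  ((S ⋈[c=f] R) ⋈[a=h] ρ[h/a](π[a](γ[a; COUNT(*)→e](R)))) → 3
  π[h,d,z,c,a,g,f](((S ⋈[c=f] R) ⋈[a=h] ρ[h/a](π[a](γ[a; COUNT(*)→e](R))))) → 3
  γ[a; COUNT(*)→e](π[h,d,z,c,a,g,f](((S ⋈[c=f] R) ⋈[a=h] ρ[h/a](π[a](γ[a; COUNT(*)→e](R)))))) → 2

E1 and E2 produce the same multiset:
a | e
1 | 2
7 | 1

yes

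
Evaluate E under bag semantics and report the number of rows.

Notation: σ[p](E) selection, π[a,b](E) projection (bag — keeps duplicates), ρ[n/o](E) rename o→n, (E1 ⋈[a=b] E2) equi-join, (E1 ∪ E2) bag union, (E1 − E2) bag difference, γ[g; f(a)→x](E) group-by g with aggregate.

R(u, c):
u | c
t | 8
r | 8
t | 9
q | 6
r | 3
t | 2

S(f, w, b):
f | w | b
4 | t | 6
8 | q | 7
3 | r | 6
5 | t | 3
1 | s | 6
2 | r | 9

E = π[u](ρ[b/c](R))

Subexpression sizes:
  R → 6
  ρ[b/c](R) → 6
  π[u](ρ[b/c](R)) → 6

|E| = 6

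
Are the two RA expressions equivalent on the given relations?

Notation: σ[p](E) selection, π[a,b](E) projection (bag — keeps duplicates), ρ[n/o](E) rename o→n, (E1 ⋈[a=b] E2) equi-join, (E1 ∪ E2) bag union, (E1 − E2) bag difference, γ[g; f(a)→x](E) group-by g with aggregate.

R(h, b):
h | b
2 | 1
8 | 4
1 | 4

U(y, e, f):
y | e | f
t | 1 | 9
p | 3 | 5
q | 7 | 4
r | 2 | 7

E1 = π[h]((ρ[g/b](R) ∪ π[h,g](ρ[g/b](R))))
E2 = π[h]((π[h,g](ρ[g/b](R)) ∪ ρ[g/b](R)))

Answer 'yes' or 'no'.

E1 subexpression sizes:
  R → 3
  ρ[g/b](R) → 3
  R → 3
  ρ[g/b](R) → 3
  π[h,g](ρ[g/b](R)) → 3
  (ρ[g/b](R) ∪ π[h,g](ρ[g/b](R))) → 6
  π[h]((ρ[g/b](R) ∪ π[h,g](ρ[g/b](R)))) → 6
E2 subexpression sizes:
  R → 3
  ρ[g/b](R) → 3
  π[h,g](ρ[g/b](R)) → 3
  R → 3
  ρ[g/b](R) → 3
  (π[h,g](ρ[g/b](R)) ∪ ρ[g/b](R)) → 6
  π[h]((π[h,g](ρ[g/b](R)) ∪ ρ[g/b](R))) → 6

E1 and E2 produce the same multiset:
h
1
1
2
2
8
8

yes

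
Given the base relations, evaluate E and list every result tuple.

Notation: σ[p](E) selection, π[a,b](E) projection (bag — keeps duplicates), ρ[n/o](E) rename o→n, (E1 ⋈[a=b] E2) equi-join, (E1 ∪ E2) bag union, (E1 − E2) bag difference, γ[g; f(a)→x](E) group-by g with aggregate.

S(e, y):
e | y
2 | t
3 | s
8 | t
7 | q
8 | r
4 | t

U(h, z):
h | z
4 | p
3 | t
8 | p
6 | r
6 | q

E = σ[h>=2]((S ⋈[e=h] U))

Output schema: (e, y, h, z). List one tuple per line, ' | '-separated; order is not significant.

Subexpression sizes:
  S → 6
  U → 5
  (S ⋈[e=h] U) → 4
  σ[h>=2]((S ⋈[e=h] U)) → 4

== RESULT ==
e | y | h | z
3 | s | 3 | t
4 | t | 4 | p
8 | r | 8 | p
8 | t | 8 | p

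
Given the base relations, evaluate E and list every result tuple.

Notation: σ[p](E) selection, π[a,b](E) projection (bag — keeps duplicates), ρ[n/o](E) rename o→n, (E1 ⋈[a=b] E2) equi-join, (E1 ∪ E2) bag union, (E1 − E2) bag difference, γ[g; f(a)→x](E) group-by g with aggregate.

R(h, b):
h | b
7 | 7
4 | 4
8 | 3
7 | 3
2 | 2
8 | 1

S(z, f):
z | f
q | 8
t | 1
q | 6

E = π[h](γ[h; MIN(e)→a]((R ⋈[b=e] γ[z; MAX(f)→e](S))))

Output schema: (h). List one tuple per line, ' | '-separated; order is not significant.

Subexpression sizes:
  R → 6
  S → 3
  γ[z; MAX(f)→e](S) → 2
  (R ⋈[b=e] γ[z; MAX(f)→e](S)) → 1
  γ[h; MIN(e)→a]((R ⋈[b=e] γ[z; MAX(f)→e](S))) → 1
  π[h](γ[h; MIN(e)→a]((R ⋈[b=e] γ[z; MAX(f)→e](S)))) → 1

== RESULT ==
h
8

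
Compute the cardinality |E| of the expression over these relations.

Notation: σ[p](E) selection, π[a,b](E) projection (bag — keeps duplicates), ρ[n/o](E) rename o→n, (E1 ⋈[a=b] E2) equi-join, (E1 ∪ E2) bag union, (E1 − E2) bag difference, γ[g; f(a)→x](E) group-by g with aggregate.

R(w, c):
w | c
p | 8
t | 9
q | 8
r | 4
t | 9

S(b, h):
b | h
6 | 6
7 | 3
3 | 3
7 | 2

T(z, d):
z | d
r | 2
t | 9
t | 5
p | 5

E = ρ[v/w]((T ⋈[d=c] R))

Row counts bottom-up:
  T → 4
  R → 5
  (T ⋈[d=c] R) → 2
  ρ[v/w]((T ⋈[d=c] R)) → 2

|E| = 2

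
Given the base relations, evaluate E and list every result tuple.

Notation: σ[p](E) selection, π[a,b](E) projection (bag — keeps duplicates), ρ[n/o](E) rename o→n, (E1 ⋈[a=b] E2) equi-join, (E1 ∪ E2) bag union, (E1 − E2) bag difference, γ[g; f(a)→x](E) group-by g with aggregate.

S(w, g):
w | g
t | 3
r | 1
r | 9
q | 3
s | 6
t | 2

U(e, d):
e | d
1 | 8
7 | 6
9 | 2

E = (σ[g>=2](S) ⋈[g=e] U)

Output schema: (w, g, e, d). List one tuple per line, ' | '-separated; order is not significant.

Per-node cardinality:
  S → 6
  σ[g>=2](S) → 5
  U → 3
  (σ[g>=2](S) ⋈[g=e] U) → 1

== RESULT ==
w | g | e | d
r | 9 | 9 | 2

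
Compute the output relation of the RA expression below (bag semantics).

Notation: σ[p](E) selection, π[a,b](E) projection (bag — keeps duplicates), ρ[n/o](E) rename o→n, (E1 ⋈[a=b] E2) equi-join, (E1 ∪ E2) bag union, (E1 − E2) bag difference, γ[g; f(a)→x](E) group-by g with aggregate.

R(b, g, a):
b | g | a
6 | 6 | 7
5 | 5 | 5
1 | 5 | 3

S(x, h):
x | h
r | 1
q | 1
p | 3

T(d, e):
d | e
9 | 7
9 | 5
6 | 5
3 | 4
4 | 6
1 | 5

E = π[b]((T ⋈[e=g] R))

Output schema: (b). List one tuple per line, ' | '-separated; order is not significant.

Subexpression sizes:
  T → 6
  R → 3
  (T ⋈[e=g] R) → 7
  π[b]((T ⋈[e=g] R)) → 7

== RESULT ==
b
1
1
1
5
5
5
6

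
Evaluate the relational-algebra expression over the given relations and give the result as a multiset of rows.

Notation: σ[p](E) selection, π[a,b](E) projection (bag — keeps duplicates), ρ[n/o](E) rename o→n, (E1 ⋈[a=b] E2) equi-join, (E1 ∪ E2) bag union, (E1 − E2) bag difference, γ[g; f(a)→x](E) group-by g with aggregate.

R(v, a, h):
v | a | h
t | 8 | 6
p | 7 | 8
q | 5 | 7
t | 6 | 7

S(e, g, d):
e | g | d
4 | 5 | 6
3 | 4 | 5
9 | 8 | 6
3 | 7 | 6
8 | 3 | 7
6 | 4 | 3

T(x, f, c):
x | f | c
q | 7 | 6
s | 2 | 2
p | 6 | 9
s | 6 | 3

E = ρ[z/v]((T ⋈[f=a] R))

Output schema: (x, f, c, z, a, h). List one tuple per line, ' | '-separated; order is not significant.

Subexpression sizes:
  T → 4
  R → 4
  (T ⋈[f=a] R) → 3
  ρ[z/v]((T ⋈[f=a] R)) → 3

== RESULT ==
x | f | c | z | a | h
p | 6 | 9 | t | 6 | 7
q | 7 | 6 | p | 7 | 8
s | 6 | 3 | t | 6 | 7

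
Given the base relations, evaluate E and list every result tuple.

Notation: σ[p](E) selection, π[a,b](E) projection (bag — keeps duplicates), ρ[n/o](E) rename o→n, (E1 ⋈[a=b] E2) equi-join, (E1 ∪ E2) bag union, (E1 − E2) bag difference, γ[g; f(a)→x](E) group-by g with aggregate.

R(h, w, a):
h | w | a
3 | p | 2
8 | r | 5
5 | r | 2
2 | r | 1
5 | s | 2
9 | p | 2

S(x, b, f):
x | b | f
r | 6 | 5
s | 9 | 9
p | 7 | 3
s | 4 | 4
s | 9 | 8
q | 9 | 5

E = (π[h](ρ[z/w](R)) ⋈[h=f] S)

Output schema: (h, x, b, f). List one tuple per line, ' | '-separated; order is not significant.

Row counts bottom-up:
  R → 6
  ρ[z/w](R) → 6
  π[h](ρ[z/w](R)) → 6
  S → 6
  (π[h](ρ[z/w](R)) ⋈[h=f] S) → 7

== RESULT ==
h | x | b | f
3 | p | 7 | 3
5 | q | 9 | 5
5 | q | 9 | 5
5 | r | 6 | 5
5 | r | 6 | 5
8 | s | 9 | 8
9 | s | 9 | 9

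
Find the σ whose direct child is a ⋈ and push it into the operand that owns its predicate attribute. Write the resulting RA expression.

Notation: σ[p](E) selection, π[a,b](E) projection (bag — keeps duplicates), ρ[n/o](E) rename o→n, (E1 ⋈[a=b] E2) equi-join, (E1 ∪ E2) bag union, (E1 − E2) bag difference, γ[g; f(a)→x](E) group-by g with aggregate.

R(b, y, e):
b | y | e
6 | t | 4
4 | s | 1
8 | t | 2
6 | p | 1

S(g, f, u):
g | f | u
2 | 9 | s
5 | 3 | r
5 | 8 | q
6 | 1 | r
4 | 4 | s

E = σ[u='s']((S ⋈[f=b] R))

σ filters on u, owned by the left side.
E' = (σ[u='s'](S) ⋈[f=b] R)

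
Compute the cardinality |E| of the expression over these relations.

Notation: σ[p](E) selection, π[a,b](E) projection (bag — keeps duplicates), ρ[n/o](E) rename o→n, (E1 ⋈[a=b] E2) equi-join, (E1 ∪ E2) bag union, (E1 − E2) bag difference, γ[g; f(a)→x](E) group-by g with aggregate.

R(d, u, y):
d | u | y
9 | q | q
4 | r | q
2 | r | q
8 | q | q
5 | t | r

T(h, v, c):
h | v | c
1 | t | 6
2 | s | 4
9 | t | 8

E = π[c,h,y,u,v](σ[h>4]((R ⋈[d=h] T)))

Row counts bottom-up:
  R → 5
  T → 3
  (R ⋈[d=h] T) → 2
  σ[h>4]((R ⋈[d=h] T)) → 1
  π[c,h,y,u,v](σ[h>4]((R ⋈[d=h] T))) → 1

|E| = 1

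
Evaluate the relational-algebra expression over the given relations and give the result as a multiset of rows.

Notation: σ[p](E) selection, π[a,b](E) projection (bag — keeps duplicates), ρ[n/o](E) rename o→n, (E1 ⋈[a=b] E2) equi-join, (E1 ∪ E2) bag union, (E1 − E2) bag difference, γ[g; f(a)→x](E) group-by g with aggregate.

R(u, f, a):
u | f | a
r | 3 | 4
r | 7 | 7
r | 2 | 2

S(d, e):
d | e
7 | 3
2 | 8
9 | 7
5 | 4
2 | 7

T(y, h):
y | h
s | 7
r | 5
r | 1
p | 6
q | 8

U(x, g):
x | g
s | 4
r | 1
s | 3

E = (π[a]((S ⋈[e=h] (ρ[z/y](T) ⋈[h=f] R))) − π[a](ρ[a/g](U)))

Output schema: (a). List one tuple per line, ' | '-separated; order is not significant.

Stepwise |·|:
  S → 5
  T → 5
  ρ[z/y](T) → 5
  R → 3
  (ρ[z/y](T) ⋈[h=f] R) → 1
  (S ⋈[e=h] (ρ[z/y](T) ⋈[h=f] R)) → 2
  π[a]((S ⋈[e=h] (ρ[z/y](T) ⋈[h=f] R))) → 2
  U → 3
  ρ[a/g](U) → 3
  π[a](ρ[a/g](U)) → 3
  (π[a]((S ⋈[e=h] (ρ[z/y](T) ⋈[h=f] R))) − π[a](ρ[a/g](U))) → 2

== RESULT ==
a
7
7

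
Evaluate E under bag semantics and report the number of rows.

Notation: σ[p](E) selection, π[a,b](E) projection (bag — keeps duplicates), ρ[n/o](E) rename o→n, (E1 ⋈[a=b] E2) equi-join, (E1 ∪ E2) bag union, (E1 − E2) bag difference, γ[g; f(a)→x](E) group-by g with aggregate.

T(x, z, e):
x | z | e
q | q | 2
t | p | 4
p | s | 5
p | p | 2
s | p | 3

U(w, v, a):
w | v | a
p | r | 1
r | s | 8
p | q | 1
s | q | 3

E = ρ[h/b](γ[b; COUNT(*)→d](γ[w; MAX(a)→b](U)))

Per-node cardinality:
  U → 4
  γ[w; MAX(a)→b](U) → 3
  γ[b; COUNT(*)→d](γ[w; MAX(a)→b](U)) → 3
  ρ[h/b](γ[b; COUNT(*)→d](γ[w; MAX(a)→b](U))) → 3

|E| = 3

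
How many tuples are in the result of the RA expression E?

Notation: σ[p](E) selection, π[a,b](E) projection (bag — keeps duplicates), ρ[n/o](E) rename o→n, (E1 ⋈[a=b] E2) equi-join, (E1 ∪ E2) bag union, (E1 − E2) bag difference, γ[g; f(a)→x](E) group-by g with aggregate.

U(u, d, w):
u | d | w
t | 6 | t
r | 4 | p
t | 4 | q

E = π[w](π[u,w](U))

Row counts bottom-up:
  U → 3
  π[u,w](U) → 3
  π[w](π[u,w](U)) → 3

|E| = 3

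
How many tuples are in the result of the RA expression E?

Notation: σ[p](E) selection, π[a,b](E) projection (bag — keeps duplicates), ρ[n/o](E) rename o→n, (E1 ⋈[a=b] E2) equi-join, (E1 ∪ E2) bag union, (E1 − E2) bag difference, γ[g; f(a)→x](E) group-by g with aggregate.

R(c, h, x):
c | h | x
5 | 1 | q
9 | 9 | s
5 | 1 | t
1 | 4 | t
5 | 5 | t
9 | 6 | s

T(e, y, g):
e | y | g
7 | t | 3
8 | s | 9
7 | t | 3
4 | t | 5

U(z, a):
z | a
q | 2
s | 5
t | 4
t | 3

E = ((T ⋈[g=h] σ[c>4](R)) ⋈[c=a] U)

Subexpression sizes:
  T → 4
  R → 6
  σ[c>4](R) → 5
  (T ⋈[g=h] σ[c>4](R)) → 2
  U → 4
  ((T ⋈[g=h] σ[c>4](R)) ⋈[c=a] U) → 1

|E| = 1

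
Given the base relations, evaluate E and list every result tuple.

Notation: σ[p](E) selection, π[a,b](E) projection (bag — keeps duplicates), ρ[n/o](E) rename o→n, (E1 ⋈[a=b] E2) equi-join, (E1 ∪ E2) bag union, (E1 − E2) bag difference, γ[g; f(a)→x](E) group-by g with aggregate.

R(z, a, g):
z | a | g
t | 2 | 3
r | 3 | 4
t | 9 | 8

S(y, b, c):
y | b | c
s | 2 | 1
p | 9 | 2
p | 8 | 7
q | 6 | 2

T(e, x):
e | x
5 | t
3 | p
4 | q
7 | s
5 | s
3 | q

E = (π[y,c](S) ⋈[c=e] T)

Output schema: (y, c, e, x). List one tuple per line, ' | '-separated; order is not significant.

Subexpression sizes:
  S → 4
  π[y,c](S) → 4
  T → 6
  (π[y,c](S) ⋈[c=e] T) → 1

== RESULT ==
y | c | e | x
p | 7 | 7 | s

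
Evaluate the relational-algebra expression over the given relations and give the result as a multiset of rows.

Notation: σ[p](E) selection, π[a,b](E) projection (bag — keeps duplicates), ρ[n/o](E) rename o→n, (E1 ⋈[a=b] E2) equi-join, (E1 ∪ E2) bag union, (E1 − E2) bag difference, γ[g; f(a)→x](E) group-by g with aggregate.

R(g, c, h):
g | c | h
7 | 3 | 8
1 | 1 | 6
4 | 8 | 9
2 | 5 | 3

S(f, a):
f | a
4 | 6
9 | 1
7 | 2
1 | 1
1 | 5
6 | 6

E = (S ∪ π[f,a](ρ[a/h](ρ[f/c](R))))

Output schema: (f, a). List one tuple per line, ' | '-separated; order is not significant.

Stepwise |·|:
  S → 6
  R → 4
  ρ[f/c](R) → 4
  ρ[a/h](ρ[f/c](R)) → 4
  π[f,a](ρ[a/h](ρ[f/c](R))) → 4
  (S ∪ π[f,a](ρ[a/h](ρ[f/c](R)))) → 10

== RESULT ==
f | a
1 | 1
1 | 5
1 | 6
3 | 8
4 | 6
5 | 3
6 | 6
7 | 2
8 | 9
9 | 1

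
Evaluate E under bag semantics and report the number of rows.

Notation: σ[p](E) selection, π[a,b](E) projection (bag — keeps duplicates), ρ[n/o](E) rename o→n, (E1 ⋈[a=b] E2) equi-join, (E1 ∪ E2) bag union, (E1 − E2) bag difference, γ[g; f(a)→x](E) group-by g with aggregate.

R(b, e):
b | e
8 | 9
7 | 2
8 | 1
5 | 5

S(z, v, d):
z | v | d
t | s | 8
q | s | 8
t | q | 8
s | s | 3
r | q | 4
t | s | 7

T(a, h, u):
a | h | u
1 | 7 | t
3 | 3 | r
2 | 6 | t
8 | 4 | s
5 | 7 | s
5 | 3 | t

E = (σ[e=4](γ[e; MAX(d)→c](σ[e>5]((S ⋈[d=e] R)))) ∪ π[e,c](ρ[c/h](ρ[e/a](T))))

Stepwise |·|:
  S → 6
  R → 4
  (S ⋈[d=e] R) → 0
  σ[e>5]((S ⋈[d=e] R)) → 0
  γ[e; MAX(d)→c](σ[e>5]((S ⋈[d=e] R))) → 0
  σ[e=4](γ[e; MAX(d)→c](σ[e>5]((S ⋈[d=e] R)))) → 0
  T → 6
  ρ[e/a](T) → 6
  ρ[c/h](ρ[e/a](T)) → 6
  π[e,c](ρ[c/h](ρ[e/a](T))) → 6
  (σ[e=4](γ[e; MAX(d)→c](σ[e>5]((S ⋈[d=e] R)))) ∪ π[e,c](ρ[c/h](ρ[e/a](T)))) → 6

|E| = 6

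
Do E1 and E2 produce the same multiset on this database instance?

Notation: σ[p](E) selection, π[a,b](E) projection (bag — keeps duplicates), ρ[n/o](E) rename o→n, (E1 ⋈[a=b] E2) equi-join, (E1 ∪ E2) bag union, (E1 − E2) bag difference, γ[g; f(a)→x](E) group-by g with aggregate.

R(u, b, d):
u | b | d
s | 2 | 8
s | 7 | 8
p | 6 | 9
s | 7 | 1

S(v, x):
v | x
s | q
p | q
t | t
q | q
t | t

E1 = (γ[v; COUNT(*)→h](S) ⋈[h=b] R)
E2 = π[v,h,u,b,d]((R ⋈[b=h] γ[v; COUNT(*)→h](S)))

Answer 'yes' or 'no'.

E1 subexpression sizes:
  S → 5
  γ[v; COUNT(*)→h](S) → 4
  R → 4
  (γ[v; COUNT(*)→h](S) ⋈[h=b] R) → 1
E2 subexpression sizes:
  R → 4
  S → 5
  γ[v; COUNT(*)→h](S) → 4
  (R ⋈[b=h] γ[v; COUNT(*)→h](S)) → 1
  π[v,h,u,b,d]((R ⋈[b=h] γ[v; COUNT(*)→h](S))) → 1

E1 and E2 produce the same multiset:
v | h | u | b | d
t | 2 | s | 2 | 8

yes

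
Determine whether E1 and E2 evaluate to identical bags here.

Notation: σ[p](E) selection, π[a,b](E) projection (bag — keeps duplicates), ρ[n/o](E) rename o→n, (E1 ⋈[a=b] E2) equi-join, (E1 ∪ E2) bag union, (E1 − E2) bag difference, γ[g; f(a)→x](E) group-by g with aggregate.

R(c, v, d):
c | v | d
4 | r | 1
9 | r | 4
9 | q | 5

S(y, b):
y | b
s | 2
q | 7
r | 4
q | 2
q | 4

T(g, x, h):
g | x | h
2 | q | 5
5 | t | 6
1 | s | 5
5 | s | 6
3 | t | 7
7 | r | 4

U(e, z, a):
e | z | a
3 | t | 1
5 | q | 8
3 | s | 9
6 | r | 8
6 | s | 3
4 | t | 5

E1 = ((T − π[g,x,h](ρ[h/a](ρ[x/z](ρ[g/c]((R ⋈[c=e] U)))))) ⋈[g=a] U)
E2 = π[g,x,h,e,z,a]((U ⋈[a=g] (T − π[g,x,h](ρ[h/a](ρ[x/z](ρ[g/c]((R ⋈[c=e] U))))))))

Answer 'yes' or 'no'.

E1 row counts bottom-up:
  T → 6
  R → 3
  U → 6
  (R ⋈[c=e] U) → 1
  ρ[g/c]((R ⋈[c=e] U)) → 1
  ρ[x/z](ρ[g/c]((R ⋈[c=e] U))) → 1
  ρ[h/a](ρ[x/z](ρ[g/c]((R ⋈[c=e] U)))) → 1
  π[g,x,h](ρ[h/a](ρ[x/z](ρ[g/c]((R ⋈[c=e] U))))) → 1
  (T − π[g,x,h](ρ[h/a](ρ[x/z](ρ[g/c]((R ⋈[c=e] U)))))) → 6
  U → 6
  ((T − π[g,x,h](ρ[h/a](ρ[x/z](ρ[g/c]((R ⋈[c=e] U)))))) ⋈[g=a] U) → 4
E2 row counts bottom-up:
  U → 6
  T → 6
  R → 3
  U → 6
  (R ⋈[c=e] U) → 1
  ρ[g/c]((R ⋈[c=e] U)) → 1
  ρ[x/z](ρ[g/c]((R ⋈[c=e] U))) → 1
  ρ[h/a](ρ[x/z](ρ[g/c]((R ⋈[c=e] U)))) → 1
  π[g,x,h](ρ[h/a](ρ[x/z](ρ[g/c]((R ⋈[c=e] U))))) → 1
  (T − π[g,x,h](ρ[h/a](ρ[x/z](ρ[g/c]((R ⋈[c=e] U)))))) → 6
  (U ⋈[a=g] (T − π[g,x,h](ρ[h/a](ρ[x/z](ρ[g/c]((R ⋈[c=e] U))))))) → 4
  π[g,x,h,e,z,a]((U ⋈[a=g] (T − π[g,x,h](ρ[h/a](ρ[x/z](ρ[g/c]((R ⋈[c=e] U)))))))) → 4

E1 and E2 produce the same multiset:
g | x | h | e | z | a
1 | s | 5 | 3 | t | 1
3 | t | 7 | 6 | s | 3
5 | s | 6 | 4 | t | 5
5 | t | 6 | 4 | t | 5

yes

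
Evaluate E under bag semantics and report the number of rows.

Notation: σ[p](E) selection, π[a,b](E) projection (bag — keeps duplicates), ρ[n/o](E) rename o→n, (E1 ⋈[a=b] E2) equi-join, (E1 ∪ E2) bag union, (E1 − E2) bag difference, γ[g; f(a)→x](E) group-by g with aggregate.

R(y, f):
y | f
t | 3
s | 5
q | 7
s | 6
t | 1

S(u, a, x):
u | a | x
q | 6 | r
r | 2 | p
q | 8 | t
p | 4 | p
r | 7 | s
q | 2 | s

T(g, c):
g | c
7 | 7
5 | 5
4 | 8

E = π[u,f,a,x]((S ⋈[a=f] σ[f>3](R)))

Row counts bottom-up:
  S → 6
  R → 5
  σ[f>3](R) → 3
  (S ⋈[a=f] σ[f>3](R)) → 2
  π[u,f,a,x]((S ⋈[a=f] σ[f>3](R))) → 2

|E| = 2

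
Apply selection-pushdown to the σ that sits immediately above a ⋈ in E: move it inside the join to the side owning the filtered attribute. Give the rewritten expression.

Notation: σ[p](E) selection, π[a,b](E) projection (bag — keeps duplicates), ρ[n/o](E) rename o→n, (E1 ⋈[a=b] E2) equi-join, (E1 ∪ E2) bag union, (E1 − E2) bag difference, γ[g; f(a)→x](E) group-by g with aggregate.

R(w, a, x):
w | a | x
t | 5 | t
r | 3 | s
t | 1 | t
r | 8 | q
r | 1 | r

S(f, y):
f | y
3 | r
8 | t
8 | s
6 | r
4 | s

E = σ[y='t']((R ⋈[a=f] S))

σ filters on y, owned by the right side.
E' = (R ⋈[a=f] σ[y='t'](S))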